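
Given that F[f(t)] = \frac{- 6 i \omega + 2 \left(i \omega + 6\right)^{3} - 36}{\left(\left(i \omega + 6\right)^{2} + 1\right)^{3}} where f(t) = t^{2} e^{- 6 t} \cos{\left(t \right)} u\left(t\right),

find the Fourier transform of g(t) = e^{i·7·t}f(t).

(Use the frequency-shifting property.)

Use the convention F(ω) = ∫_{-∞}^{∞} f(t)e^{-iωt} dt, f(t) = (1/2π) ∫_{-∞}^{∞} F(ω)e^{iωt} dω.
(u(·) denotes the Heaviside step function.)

F[g](ω) = \frac{2 \left(3 i \left(7 - \omega\right) + \left(i \left(\omega - 7\right) + 6\right)^{3} - 18\right)}{\left(\left(i \left(\omega - 7\right) + 6\right)^{2} + 1\right)^{3}}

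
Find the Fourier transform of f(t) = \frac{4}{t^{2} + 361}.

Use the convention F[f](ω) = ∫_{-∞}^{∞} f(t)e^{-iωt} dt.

F(ω) = \frac{4 \pi e^{- 19 \left|{\omega}\right|}}{19}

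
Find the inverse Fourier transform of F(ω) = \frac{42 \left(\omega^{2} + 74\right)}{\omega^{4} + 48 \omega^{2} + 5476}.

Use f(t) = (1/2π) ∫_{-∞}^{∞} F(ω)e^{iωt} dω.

f(t) = 3 e^{- 7 \left|{t}\right|} \cos{\left(5 \left|{t}\right| \right)}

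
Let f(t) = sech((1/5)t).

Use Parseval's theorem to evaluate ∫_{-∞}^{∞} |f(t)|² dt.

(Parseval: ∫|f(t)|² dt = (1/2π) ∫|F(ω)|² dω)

∫|f(t)|² dt = 10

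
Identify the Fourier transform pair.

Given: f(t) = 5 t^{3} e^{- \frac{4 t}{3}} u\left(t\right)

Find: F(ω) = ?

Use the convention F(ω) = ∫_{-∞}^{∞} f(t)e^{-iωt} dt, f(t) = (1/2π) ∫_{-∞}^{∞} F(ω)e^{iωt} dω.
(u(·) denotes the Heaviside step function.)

F(ω) = \frac{2430}{\left(3 i \omega + 4\right)^{4}}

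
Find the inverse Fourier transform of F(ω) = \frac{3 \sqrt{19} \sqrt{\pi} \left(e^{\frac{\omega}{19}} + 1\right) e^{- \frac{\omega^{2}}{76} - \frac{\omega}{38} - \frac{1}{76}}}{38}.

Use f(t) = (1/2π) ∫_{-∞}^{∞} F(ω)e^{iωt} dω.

f(t) = 3 e^{- 19 t^{2}} \cos{\left(t \right)}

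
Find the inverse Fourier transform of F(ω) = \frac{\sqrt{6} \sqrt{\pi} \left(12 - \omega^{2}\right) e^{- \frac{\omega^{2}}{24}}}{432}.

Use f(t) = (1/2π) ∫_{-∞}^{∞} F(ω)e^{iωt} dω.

f(t) = 2 t^{2} e^{- 6 t^{2}}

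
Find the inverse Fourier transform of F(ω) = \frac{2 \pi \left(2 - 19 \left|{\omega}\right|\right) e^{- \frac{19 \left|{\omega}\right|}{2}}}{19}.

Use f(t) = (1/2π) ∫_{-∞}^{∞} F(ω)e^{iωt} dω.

f(t) = \frac{4 t^{2}}{\left(t^{2} + \frac{361}{4}\right)^{2}}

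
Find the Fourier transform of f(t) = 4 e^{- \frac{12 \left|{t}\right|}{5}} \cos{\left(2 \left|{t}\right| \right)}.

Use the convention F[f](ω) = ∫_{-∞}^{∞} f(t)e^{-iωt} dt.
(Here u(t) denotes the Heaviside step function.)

F(ω) = \frac{480 \left(25 \omega^{2} + 244\right)}{625 \omega^{4} + 2200 \omega^{2} + 59536}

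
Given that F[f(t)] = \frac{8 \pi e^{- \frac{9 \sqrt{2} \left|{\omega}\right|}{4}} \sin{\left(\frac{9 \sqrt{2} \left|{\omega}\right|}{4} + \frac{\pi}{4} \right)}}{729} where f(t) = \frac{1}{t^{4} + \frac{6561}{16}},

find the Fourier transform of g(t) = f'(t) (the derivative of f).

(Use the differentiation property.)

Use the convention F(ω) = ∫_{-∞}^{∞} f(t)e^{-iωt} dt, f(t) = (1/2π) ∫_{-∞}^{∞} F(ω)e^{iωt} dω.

F[g](ω) = \frac{8 i \pi \omega e^{- \frac{9 \sqrt{2} \left|{\omega}\right|}{4}} \sin{\left(\frac{9 \sqrt{2} \left|{\omega}\right|}{4} + \frac{\pi}{4} \right)}}{729}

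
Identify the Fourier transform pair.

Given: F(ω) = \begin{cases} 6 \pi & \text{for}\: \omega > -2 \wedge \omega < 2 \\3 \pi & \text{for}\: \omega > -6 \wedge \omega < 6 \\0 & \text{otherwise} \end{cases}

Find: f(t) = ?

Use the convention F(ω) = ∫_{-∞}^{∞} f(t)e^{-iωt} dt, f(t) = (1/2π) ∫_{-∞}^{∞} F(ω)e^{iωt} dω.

f(t) = \frac{6 \sin{\left(4 t \right)} \cos{\left(2 t \right)}}{t}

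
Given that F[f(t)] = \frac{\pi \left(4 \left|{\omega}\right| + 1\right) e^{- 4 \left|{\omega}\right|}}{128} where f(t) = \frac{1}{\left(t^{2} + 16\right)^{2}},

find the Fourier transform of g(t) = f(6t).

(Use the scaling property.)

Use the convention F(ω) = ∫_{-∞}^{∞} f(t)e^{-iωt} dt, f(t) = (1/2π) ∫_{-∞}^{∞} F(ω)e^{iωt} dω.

F[g](ω) = \frac{\pi \left(2 \left|{\omega}\right| + 3\right) e^{- \frac{2 \left|{\omega}\right|}{3}}}{2304}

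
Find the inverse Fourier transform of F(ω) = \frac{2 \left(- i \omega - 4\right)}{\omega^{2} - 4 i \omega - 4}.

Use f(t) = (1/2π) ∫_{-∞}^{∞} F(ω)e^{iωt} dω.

f(t) = 2 \left(2 t + 1\right) e^{- 2 t} u\left(t\right)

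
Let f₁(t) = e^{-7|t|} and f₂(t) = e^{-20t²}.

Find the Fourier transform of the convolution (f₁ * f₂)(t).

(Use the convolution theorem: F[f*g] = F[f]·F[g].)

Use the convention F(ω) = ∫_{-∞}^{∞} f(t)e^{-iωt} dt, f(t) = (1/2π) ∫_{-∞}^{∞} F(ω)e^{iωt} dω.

F[f₁*f₂](ω) = \frac{7 \sqrt{5} \sqrt{\pi} e^{- \frac{\omega^{2}}{80}}}{5 \left(\omega^{2} + 49\right)}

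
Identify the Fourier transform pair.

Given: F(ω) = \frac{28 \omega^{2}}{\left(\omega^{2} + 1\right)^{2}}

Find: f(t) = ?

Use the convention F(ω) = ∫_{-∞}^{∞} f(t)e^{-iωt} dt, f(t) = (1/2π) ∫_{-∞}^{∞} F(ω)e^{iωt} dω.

f(t) = 7 \left(1 - \left|{t}\right|\right) e^{- \left|{t}\right|}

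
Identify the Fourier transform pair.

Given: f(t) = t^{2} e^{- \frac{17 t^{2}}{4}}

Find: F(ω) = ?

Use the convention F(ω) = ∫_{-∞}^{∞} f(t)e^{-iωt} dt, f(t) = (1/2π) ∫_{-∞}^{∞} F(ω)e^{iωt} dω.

F(ω) = \frac{4 \sqrt{17} \sqrt{\pi} \left(17 - 2 \omega^{2}\right) e^{- \frac{\omega^{2}}{17}}}{4913}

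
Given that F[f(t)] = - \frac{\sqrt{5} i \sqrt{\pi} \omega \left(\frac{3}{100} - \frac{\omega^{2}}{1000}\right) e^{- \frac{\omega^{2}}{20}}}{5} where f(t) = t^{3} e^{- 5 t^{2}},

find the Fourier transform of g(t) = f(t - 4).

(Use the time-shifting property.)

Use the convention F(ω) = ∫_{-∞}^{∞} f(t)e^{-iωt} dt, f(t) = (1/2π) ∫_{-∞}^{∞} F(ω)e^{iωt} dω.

F[g](ω) = \frac{\sqrt{5} i \sqrt{\pi} \omega \left(\omega^{2} - 30\right) e^{- \frac{\omega \left(\omega + 80 i\right)}{20}}}{5000}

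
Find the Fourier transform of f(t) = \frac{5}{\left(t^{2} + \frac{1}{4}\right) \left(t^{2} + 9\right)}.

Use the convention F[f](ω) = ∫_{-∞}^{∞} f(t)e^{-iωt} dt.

F(ω) = - \frac{4 \pi e^{- 3 \left|{\omega}\right|}}{21} + \frac{8 \pi e^{- \frac{\left|{\omega}\right|}{2}}}{7}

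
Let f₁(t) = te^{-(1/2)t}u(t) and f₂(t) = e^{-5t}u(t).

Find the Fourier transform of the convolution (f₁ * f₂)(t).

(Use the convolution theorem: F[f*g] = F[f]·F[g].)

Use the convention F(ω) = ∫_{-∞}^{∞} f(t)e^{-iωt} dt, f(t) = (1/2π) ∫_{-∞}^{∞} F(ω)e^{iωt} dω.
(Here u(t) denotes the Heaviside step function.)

F[f₁*f₂](ω) = \frac{4}{\left(i \omega + 5\right) \left(2 i \omega + 1\right)^{2}}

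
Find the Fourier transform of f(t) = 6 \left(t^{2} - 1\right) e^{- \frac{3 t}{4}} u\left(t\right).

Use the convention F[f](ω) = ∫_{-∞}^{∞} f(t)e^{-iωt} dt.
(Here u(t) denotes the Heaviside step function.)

F(ω) = \frac{24 \left(128 i \omega - \left(4 i \omega + 3\right)^{3} + 96\right)}{\left(4 i \omega + 3\right)^{4}}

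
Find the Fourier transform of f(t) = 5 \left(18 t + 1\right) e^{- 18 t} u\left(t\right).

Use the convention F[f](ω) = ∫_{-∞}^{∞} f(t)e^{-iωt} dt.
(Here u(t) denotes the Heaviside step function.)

F(ω) = \frac{5 \left(- i \omega - 36\right)}{\omega^{2} - 36 i \omega - 324}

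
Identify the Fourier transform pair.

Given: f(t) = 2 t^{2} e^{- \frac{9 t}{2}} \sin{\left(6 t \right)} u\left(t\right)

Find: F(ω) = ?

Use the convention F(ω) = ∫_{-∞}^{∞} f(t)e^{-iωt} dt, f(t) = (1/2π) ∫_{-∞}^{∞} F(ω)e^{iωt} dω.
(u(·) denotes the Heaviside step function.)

F(ω) = \frac{1152 \left(\left(2 i \omega + 9\right)^{2} - 48\right)}{\left(\left(2 i \omega + 9\right)^{2} + 144\right)^{3}}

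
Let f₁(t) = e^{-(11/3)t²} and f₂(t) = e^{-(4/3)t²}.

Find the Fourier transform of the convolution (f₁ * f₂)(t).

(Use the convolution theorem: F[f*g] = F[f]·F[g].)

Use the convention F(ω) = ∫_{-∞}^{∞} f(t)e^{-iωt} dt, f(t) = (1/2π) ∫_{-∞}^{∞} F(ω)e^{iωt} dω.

F[f₁*f₂](ω) = \frac{3 \sqrt{11} \pi e^{- \frac{45 \omega^{2}}{176}}}{22}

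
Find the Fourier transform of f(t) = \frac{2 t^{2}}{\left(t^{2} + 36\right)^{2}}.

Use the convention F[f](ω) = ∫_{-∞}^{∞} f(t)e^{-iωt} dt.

F(ω) = \frac{\pi \left(1 - 6 \left|{\omega}\right|\right) e^{- 6 \left|{\omega}\right|}}{6}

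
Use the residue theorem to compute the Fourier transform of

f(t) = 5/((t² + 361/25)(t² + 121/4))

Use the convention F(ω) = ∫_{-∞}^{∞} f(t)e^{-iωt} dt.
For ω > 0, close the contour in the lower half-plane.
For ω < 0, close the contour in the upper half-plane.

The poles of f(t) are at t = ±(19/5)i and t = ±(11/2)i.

Let g(z) = f(z)e^{-iωz}; for large |z| the factor e^{-iωz} decays in the lower half-plane when ω > 0 and in the upper half-plane when ω < 0.

Case ω > 0 (lower half-plane, clockwise contour ⇒ F(ω) = -2πi·ΣRes):
  Res_{z = - \frac{19 i}{5}} g(z) = \frac{1250 i e^{- \frac{19 \omega}{5}}}{30039}
  Res_{z = - \frac{11 i}{2}} g(z) = - \frac{500 i e^{- \frac{11 \omega}{2}}}{17391}
  F(ω) = -2πi·ΣRes = - \frac{1000 \pi e^{- \frac{11 \omega}{2}}}{17391} + \frac{2500 \pi e^{- \frac{19 \omega}{5}}}{30039}

Case ω < 0 (upper half-plane, counterclockwise contour ⇒ F(ω) = +2πi·ΣRes):
  Res_{z = \frac{19 i}{5}} g(z) = - \frac{1250 i e^{\frac{19 \omega}{5}}}{30039}
  Res_{z = \frac{11 i}{2}} g(z) = \frac{500 i e^{\frac{11 \omega}{2}}}{17391}
  F(ω) = 2πi·ΣRes = \frac{500 \pi \left(55 e^{\frac{19 \omega}{5}} - 38 e^{\frac{11 \omega}{2}}\right)}{330429}

Both cases combine into a single formula in |ω|:

F(ω) = - \frac{1000 \pi e^{- \frac{11 \left|{\omega}\right|}{2}}}{17391} + \frac{2500 \pi e^{- \frac{19 \left|{\omega}\right|}{5}}}{30039}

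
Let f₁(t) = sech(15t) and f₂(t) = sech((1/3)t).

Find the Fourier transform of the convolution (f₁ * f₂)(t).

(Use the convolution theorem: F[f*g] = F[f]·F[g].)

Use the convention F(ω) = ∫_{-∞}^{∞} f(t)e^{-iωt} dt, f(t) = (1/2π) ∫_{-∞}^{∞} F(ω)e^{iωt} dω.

F[f₁*f₂](ω) = \frac{\pi^{2}}{5 \cosh{\left(\frac{\pi \omega}{30} \right)} \cosh{\left(\frac{3 \pi \omega}{2} \right)}}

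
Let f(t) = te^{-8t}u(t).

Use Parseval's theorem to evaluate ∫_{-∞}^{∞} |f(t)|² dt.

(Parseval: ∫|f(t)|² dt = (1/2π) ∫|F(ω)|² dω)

∫|f(t)|² dt = \frac{1}{2048}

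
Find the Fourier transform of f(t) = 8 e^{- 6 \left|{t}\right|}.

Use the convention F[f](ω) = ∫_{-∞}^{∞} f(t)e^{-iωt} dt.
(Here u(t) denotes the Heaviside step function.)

F(ω) = \frac{96}{\omega^{2} + 36}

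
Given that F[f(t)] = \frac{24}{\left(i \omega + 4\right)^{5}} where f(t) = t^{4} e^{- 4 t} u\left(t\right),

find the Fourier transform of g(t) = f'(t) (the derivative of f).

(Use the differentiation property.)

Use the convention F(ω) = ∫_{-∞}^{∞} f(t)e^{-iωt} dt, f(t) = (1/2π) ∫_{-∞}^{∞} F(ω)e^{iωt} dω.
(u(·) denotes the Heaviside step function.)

F[g](ω) = \frac{24 i \omega}{\left(i \omega + 4\right)^{5}}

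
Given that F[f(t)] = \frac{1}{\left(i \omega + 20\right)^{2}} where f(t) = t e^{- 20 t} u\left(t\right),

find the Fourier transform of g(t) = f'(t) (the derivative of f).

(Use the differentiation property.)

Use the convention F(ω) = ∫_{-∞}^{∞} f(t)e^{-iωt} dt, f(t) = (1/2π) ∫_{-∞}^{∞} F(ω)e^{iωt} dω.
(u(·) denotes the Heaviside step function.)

F[g](ω) = \frac{i \omega}{\left(i \omega + 20\right)^{2}}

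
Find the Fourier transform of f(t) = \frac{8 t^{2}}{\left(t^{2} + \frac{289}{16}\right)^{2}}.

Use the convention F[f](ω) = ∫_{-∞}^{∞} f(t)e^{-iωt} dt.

F(ω) = \frac{4 \pi \left(4 - 17 \left|{\omega}\right|\right) e^{- \frac{17 \left|{\omega}\right|}{4}}}{17}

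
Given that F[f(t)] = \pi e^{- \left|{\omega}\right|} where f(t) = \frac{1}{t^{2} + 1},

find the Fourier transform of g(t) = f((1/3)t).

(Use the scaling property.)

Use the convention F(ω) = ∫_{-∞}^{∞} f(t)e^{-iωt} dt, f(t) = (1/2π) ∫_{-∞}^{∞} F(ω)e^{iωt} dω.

F[g](ω) = 3 \pi e^{- 3 \left|{\omega}\right|}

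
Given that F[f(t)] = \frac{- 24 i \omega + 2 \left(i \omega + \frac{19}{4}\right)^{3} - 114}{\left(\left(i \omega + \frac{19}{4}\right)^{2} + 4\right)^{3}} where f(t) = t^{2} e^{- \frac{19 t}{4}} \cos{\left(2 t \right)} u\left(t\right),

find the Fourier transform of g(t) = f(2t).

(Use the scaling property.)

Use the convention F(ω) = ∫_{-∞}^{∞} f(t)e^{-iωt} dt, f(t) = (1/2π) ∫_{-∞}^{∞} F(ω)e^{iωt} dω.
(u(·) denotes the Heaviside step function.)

F[g](ω) = \frac{64 \left(- 384 i \omega + \left(2 i \omega + 19\right)^{3} - 3648\right)}{\left(\left(2 i \omega + 19\right)^{2} + 64\right)^{3}}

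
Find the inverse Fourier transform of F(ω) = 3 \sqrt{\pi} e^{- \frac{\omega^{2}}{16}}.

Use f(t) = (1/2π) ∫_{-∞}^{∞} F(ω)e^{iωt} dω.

f(t) = 6 e^{- 4 t^{2}}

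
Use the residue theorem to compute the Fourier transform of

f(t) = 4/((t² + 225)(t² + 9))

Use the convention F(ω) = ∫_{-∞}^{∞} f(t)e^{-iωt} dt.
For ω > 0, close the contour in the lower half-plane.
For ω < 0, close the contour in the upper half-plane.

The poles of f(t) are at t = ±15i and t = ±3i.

Let g(z) = f(z)e^{-iωz}; for large |z| the factor e^{-iωz} decays in the lower half-plane when ω > 0 and in the upper half-plane when ω < 0.

Case ω > 0 (lower half-plane, clockwise contour ⇒ F(ω) = -2πi·ΣRes):
  Res_{z = - 15 i} g(z) = - \frac{i e^{- 15 \omega}}{1620}
  Res_{z = - 3 i} g(z) = \frac{i e^{- 3 \omega}}{324}
  F(ω) = -2πi·ΣRes = \frac{\pi \left(5 e^{12 \omega} - 1\right) e^{- 15 \omega}}{810}

Case ω < 0 (upper half-plane, counterclockwise contour ⇒ F(ω) = +2πi·ΣRes):
  Res_{z = 15 i} g(z) = \frac{i e^{15 \omega}}{1620}
  Res_{z = 3 i} g(z) = - \frac{i e^{3 \omega}}{324}
  F(ω) = 2πi·ΣRes = \frac{\pi \left(5 - e^{12 \omega}\right) e^{3 \omega}}{810}

Both cases combine into a single formula in |ω|:

F(ω) = \frac{\pi \left(5 e^{12 \left|{\omega}\right|} - 1\right) e^{- 15 \left|{\omega}\right|}}{810}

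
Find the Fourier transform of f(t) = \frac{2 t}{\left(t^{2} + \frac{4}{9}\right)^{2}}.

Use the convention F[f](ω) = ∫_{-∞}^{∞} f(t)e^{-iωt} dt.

F(ω) = - \frac{3 i \pi \omega e^{- \frac{2 \left|{\omega}\right|}{3}}}{2}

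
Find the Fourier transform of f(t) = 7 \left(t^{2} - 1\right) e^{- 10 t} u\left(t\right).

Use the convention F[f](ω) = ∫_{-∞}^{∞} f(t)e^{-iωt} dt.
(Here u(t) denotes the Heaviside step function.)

F(ω) = \frac{7 \left(2 i \omega - \left(i \omega + 10\right)^{3} + 20\right)}{\left(i \omega + 10\right)^{4}}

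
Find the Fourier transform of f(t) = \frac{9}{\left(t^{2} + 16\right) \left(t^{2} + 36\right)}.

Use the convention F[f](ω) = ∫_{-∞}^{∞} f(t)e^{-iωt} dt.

F(ω) = \frac{3 \pi \left(3 e^{2 \left|{\omega}\right|} - 2\right) e^{- 6 \left|{\omega}\right|}}{80}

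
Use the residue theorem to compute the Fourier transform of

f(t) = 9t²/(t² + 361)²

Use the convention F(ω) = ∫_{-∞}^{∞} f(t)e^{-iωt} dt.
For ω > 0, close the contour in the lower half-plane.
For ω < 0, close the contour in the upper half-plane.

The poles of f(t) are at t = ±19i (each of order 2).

Let g(z) = f(z)e^{-iωz}; for large |z| the factor e^{-iωz} decays in the lower half-plane when ω > 0 and in the upper half-plane when ω < 0.

Case ω > 0 (lower half-plane, clockwise contour ⇒ F(ω) = -2πi·ΣRes):
  Res_{z = - 19 i} g(z) = \frac{9 i \left(1 - 19 \omega\right) e^{- 19 \omega}}{76} (pole of order 2)
  F(ω) = -2πi·ΣRes = \frac{9 \pi \left(1 - 19 \omega\right) e^{- 19 \omega}}{38}

Case ω < 0 (upper half-plane, counterclockwise contour ⇒ F(ω) = +2πi·ΣRes):
  Res_{z = 19 i} g(z) = \frac{9 i \left(- 19 \omega - 1\right) e^{19 \omega}}{76} (pole of order 2)
  F(ω) = 2πi·ΣRes = \frac{9 \pi \left(19 \omega + 1\right) e^{19 \omega}}{38}

Both cases combine into a single formula in |ω|:

F(ω) = \frac{9 \pi \left(1 - 19 \left|{\omega}\right|\right) e^{- 19 \left|{\omega}\right|}}{38}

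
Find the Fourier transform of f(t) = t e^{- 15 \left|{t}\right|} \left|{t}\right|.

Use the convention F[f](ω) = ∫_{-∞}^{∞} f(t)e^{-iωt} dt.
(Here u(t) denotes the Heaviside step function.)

F(ω) = \frac{4 i \omega \left(\omega^{2} - 675\right)}{\left(\omega^{2} + 225\right)^{3}}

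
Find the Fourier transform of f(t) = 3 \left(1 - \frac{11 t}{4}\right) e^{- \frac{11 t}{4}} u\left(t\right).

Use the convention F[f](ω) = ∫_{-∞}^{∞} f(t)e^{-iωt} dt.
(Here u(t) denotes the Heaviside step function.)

F(ω) = \frac{48 i \omega}{- 16 \omega^{2} + 88 i \omega + 121}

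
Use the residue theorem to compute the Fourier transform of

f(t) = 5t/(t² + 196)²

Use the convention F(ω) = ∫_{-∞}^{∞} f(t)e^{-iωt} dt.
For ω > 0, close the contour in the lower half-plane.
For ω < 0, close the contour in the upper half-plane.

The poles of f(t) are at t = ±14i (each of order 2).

Let g(z) = f(z)e^{-iωz}; for large |z| the factor e^{-iωz} decays in the lower half-plane when ω > 0 and in the upper half-plane when ω < 0.

Case ω > 0 (lower half-plane, clockwise contour ⇒ F(ω) = -2πi·ΣRes):
  Res_{z = - 14 i} g(z) = \frac{5 \omega e^{- 14 \omega}}{56} (pole of order 2)
  F(ω) = -2πi·ΣRes = - \frac{5 i \pi \omega e^{- 14 \omega}}{28}

Case ω < 0 (upper half-plane, counterclockwise contour ⇒ F(ω) = +2πi·ΣRes):
  Res_{z = 14 i} g(z) = - \frac{5 \omega e^{14 \omega}}{56} (pole of order 2)
  F(ω) = 2πi·ΣRes = - \frac{5 i \pi \omega e^{14 \omega}}{28}

Both cases combine into a single formula in |ω|:

F(ω) = - \frac{5 i \pi \omega e^{- 14 \left|{\omega}\right|}}{28}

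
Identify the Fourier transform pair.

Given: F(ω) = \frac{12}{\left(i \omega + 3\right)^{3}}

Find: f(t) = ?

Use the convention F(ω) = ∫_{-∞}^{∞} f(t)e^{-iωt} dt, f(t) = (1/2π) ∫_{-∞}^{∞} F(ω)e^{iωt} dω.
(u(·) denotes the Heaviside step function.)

f(t) = 6 t^{2} e^{- 3 t} u\left(t\right)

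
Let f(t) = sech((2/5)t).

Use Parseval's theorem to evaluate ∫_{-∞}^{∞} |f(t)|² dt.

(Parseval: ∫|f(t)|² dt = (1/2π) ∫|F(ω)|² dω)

∫|f(t)|² dt = 5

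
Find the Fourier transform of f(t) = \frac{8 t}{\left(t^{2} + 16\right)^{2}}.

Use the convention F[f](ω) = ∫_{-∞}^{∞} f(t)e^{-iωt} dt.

F(ω) = - i \pi \omega e^{- 4 \left|{\omega}\right|}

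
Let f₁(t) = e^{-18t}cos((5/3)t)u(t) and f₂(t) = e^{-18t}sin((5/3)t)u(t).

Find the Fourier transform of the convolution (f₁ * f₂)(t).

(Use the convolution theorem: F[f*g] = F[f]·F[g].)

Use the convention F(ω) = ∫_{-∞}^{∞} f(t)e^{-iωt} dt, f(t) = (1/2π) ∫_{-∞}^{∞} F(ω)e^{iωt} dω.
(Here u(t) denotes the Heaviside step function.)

F[f₁*f₂](ω) = \frac{135 \left(i \omega + 18\right)}{\left(9 \left(i \omega + 18\right)^{2} + 25\right)^{2}}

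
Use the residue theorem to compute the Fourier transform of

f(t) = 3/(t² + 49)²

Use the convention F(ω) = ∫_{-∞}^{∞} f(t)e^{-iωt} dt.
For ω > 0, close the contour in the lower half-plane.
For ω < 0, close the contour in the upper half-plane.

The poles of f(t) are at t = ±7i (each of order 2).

Let g(z) = f(z)e^{-iωz}; for large |z| the factor e^{-iωz} decays in the lower half-plane when ω > 0 and in the upper half-plane when ω < 0.

Case ω > 0 (lower half-plane, clockwise contour ⇒ F(ω) = -2πi·ΣRes):
  Res_{z = - 7 i} g(z) = \frac{3 i \left(7 \omega + 1\right) e^{- 7 \omega}}{1372} (pole of order 2)
  F(ω) = -2πi·ΣRes = \frac{3 \pi \left(7 \omega + 1\right) e^{- 7 \omega}}{686}

Case ω < 0 (upper half-plane, counterclockwise contour ⇒ F(ω) = +2πi·ΣRes):
  Res_{z = 7 i} g(z) = \frac{3 i \left(7 \omega - 1\right) e^{7 \omega}}{1372} (pole of order 2)
  F(ω) = 2πi·ΣRes = \frac{3 \pi \left(1 - 7 \omega\right) e^{7 \omega}}{686}

Both cases combine into a single formula in |ω|:

F(ω) = \frac{3 \pi \left(7 \left|{\omega}\right| + 1\right) e^{- 7 \left|{\omega}\right|}}{686}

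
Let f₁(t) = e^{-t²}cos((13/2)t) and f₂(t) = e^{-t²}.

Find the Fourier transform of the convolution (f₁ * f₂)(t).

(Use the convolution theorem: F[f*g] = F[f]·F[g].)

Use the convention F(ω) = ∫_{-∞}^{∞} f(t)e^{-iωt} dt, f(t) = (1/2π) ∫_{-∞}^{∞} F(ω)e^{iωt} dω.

F[f₁*f₂](ω) = \frac{\pi \left(e^{\frac{13 \omega}{2}} + 1\right) e^{- \frac{\omega^{2}}{2} - \frac{13 \omega}{4} - \frac{169}{16}}}{2}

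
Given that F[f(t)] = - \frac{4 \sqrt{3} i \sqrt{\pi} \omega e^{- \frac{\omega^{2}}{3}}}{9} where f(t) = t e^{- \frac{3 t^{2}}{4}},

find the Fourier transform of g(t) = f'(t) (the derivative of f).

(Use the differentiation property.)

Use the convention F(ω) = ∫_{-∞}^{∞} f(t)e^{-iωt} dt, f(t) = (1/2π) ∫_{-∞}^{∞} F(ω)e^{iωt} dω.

F[g](ω) = \frac{4 \sqrt{3} \sqrt{\pi} \omega^{2} e^{- \frac{\omega^{2}}{3}}}{9}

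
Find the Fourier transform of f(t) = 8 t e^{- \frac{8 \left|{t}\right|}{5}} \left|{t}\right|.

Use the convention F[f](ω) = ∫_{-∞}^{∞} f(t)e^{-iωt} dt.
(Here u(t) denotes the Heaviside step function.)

F(ω) = \frac{20000 i \omega \left(25 \omega^{2} - 192\right)}{\left(25 \omega^{2} + 64\right)^{3}}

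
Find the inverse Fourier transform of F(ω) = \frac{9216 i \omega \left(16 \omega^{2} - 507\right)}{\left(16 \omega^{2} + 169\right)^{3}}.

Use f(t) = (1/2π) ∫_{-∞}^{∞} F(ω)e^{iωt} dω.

f(t) = 9 t e^{- \frac{13 \left|{t}\right|}{4}} \left|{t}\right|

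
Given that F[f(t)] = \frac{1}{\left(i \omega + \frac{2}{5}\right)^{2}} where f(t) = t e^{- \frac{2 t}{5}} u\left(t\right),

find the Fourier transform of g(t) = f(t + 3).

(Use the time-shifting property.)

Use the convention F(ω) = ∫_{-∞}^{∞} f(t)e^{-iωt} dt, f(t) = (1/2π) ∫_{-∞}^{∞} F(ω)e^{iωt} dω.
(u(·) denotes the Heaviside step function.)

F[g](ω) = \frac{25 e^{3 i \omega}}{\left(5 i \omega + 2\right)^{2}}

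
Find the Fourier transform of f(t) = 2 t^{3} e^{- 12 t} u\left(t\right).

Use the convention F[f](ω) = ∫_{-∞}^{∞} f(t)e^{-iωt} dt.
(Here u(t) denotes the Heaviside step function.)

F(ω) = \frac{12}{\left(i \omega + 12\right)^{4}}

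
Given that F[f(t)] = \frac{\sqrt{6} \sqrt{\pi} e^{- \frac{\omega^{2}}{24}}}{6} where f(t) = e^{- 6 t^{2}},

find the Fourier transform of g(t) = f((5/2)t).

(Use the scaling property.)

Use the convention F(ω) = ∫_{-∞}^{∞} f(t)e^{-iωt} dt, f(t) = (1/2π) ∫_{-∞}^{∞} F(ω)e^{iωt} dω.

F[g](ω) = \frac{\sqrt{6} \sqrt{\pi} e^{- \frac{\omega^{2}}{150}}}{15}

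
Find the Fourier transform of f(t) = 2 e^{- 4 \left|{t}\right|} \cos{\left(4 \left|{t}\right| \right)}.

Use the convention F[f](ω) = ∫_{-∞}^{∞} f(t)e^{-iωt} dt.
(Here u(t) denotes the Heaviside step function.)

F(ω) = \frac{16 \left(\omega^{2} + 32\right)}{\omega^{4} + 1024}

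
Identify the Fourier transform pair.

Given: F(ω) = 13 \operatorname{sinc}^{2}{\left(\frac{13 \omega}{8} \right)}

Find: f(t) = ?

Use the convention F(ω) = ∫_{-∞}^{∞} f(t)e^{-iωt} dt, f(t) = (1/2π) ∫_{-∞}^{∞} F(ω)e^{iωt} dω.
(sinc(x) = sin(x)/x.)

f(t) = 4 \left(\begin{cases} 1 - \frac{4 \left|{t}\right|}{13} & \text{for}\: \left|{t}\right| < \frac{13}{4} \\0 & \text{otherwise} \end{cases}\right)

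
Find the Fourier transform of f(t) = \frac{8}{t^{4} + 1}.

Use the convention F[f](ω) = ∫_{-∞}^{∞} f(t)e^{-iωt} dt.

F(ω) = 8 \pi e^{- \frac{\sqrt{2} \left|{\omega}\right|}{2}} \sin{\left(\frac{\sqrt{2} \left|{\omega}\right|}{2} + \frac{\pi}{4} \right)}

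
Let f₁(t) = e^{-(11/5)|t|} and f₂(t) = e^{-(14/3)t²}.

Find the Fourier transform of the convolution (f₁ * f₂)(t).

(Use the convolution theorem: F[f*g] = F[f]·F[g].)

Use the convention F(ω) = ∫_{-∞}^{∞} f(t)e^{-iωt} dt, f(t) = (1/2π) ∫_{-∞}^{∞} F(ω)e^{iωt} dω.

F[f₁*f₂](ω) = \frac{55 \sqrt{42} \sqrt{\pi} e^{- \frac{3 \omega^{2}}{56}}}{7 \left(25 \omega^{2} + 121\right)}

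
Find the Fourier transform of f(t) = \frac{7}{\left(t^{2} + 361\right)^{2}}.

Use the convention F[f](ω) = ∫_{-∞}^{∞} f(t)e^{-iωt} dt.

F(ω) = \frac{7 \pi \left(19 \left|{\omega}\right| + 1\right) e^{- 19 \left|{\omega}\right|}}{13718}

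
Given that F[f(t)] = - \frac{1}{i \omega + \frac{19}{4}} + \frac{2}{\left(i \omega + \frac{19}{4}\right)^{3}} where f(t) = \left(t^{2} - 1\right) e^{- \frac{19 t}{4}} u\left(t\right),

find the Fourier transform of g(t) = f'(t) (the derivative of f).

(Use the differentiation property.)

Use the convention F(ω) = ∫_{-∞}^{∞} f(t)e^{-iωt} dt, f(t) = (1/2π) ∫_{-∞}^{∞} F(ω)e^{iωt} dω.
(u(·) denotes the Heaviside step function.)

F[g](ω) = \frac{4 i \omega \left(128 i \omega - \left(4 i \omega + 19\right)^{3} + 608\right)}{\left(4 i \omega + 19\right)^{4}}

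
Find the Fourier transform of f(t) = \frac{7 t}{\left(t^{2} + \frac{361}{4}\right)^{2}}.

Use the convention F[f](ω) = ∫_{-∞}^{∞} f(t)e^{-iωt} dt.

F(ω) = - \frac{7 i \pi \omega e^{- \frac{19 \left|{\omega}\right|}{2}}}{19}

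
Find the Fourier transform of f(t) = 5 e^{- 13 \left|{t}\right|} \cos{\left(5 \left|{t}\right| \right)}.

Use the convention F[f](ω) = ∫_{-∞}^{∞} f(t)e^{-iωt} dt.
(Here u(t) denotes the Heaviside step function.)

F(ω) = \frac{130 \left(\omega^{2} + 194\right)}{\omega^{4} + 288 \omega^{2} + 37636}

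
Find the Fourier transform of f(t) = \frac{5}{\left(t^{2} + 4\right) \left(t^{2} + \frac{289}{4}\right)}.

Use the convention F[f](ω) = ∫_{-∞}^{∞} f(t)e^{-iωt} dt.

F(ω) = \frac{10 \pi e^{- 2 \left|{\omega}\right|}}{273} - \frac{40 \pi e^{- \frac{17 \left|{\omega}\right|}{2}}}{4641}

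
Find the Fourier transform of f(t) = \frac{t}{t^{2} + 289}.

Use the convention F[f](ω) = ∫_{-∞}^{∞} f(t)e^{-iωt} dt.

F(ω) = - i \pi e^{- 17 \left|{\omega}\right|} \operatorname{sign}{\left(\omega \right)}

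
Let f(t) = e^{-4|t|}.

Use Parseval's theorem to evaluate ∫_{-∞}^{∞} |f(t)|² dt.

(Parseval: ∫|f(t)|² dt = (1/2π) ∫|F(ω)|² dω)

∫|f(t)|² dt = \frac{1}{4}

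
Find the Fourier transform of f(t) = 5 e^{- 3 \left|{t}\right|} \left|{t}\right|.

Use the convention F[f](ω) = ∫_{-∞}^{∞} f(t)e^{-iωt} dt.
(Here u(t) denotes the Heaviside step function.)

F(ω) = \frac{10 \left(9 - \omega^{2}\right)}{\left(\omega^{2} + 9\right)^{2}}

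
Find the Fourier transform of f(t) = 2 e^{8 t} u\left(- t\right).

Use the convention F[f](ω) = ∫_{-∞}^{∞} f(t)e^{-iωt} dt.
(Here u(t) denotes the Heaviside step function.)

F(ω) = - \frac{2}{i \omega - 8}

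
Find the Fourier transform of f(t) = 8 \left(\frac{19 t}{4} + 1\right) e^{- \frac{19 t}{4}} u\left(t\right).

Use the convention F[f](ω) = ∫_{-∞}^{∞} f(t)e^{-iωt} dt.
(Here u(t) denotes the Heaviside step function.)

F(ω) = \frac{64 \left(- 2 i \omega - 19\right)}{16 \omega^{2} - 152 i \omega - 361}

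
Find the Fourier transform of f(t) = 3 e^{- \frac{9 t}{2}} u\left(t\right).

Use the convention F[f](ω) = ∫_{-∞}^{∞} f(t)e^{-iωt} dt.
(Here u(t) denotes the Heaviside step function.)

F(ω) = \frac{6}{2 i \omega + 9}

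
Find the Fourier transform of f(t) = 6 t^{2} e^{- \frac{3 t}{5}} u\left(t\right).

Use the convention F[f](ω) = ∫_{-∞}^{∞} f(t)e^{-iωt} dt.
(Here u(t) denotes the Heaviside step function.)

F(ω) = \frac{1500}{\left(5 i \omega + 3\right)^{3}}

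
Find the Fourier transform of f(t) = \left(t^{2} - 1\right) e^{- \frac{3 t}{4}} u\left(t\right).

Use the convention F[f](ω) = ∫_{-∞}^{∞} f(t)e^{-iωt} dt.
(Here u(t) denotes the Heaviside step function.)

F(ω) = \frac{4 \left(128 i \omega - \left(4 i \omega + 3\right)^{3} + 96\right)}{\left(4 i \omega + 3\right)^{4}}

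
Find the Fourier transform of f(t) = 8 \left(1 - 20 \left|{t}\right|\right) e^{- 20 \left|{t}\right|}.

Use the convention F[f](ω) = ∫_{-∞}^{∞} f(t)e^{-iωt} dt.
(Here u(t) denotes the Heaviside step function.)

F(ω) = \frac{640 \omega^{2}}{\left(\omega^{2} + 400\right)^{2}}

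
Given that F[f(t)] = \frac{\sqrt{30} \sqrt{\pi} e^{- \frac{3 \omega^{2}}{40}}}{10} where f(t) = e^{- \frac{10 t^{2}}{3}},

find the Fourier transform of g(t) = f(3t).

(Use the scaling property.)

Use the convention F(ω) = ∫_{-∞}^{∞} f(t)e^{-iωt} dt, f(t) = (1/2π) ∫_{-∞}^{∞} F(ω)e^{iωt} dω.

F[g](ω) = \frac{\sqrt{30} \sqrt{\pi} e^{- \frac{\omega^{2}}{120}}}{30}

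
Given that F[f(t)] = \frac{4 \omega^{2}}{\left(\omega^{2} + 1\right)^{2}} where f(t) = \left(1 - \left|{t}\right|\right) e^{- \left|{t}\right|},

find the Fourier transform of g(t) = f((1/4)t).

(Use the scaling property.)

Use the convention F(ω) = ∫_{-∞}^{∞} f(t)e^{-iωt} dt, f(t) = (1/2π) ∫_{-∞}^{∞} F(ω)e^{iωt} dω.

F[g](ω) = \frac{256 \omega^{2}}{\left(16 \omega^{2} + 1\right)^{2}}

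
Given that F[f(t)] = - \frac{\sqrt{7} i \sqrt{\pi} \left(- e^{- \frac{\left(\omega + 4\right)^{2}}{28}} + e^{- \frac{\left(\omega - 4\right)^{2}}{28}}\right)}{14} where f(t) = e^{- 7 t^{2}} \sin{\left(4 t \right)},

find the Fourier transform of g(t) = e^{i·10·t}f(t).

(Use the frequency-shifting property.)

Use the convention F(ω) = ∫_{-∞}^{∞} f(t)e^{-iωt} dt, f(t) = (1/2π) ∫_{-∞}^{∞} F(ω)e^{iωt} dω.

F[g](ω) = \frac{\sqrt{7} i \sqrt{\pi} \left(e^{\frac{3 \omega}{7} + 7} - e^{\omega + \frac{9}{7}}\right) e^{- \frac{\omega^{2}}{28} - \frac{58}{7}}}{14}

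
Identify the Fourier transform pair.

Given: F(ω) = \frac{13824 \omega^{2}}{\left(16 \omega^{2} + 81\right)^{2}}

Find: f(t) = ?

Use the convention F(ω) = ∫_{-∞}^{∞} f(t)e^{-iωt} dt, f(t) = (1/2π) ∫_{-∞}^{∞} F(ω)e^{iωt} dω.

f(t) = 6 \left(1 - \frac{9 \left|{t}\right|}{4}\right) e^{- \frac{9 \left|{t}\right|}{4}}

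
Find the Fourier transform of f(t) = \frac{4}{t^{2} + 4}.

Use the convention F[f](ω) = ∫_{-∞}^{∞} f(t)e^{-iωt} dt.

F(ω) = 2 \pi e^{- 2 \left|{\omega}\right|}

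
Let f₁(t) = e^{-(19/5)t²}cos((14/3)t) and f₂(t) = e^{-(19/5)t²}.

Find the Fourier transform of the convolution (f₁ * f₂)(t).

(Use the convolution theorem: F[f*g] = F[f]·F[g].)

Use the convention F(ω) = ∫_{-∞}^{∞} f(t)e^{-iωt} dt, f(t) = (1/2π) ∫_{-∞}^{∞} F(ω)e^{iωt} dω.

F[f₁*f₂](ω) = \frac{5 \pi \left(e^{\frac{70 \omega}{57}} + 1\right) e^{- \frac{5 \omega^{2}}{38} - \frac{35 \omega}{57} - \frac{245}{171}}}{38}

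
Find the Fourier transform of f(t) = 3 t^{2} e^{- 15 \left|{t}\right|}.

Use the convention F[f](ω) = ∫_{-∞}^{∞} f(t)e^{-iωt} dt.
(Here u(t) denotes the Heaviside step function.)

F(ω) = \frac{540 \left(75 - \omega^{2}\right)}{\left(\omega^{2} + 225\right)^{3}}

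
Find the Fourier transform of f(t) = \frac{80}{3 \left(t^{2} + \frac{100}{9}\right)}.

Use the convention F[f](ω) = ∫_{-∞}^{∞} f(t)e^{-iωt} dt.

F(ω) = 8 \pi e^{- \frac{10 \left|{\omega}\right|}{3}}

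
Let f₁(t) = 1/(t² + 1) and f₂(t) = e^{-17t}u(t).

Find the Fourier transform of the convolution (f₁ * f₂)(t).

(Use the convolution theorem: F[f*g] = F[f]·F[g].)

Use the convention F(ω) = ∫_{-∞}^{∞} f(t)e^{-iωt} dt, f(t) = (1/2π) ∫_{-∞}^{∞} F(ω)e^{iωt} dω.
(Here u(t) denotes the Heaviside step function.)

F[f₁*f₂](ω) = \frac{\pi e^{- \left|{\omega}\right|}}{i \omega + 17}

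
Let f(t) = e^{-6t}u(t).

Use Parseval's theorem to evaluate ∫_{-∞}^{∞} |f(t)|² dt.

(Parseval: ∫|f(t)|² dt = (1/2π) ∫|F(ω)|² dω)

∫|f(t)|² dt = \frac{1}{12}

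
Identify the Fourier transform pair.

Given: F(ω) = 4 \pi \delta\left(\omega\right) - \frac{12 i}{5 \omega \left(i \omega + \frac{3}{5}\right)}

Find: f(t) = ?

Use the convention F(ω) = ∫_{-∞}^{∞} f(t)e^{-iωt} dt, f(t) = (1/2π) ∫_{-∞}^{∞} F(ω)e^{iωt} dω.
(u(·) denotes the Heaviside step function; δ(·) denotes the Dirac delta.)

f(t) = 4 \left(1 - e^{- \frac{3 t}{5}}\right) u\left(t\right)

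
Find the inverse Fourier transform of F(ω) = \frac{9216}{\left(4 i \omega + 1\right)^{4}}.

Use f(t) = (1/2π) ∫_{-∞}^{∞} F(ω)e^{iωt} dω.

f(t) = 6 t^{3} e^{- \frac{t}{4}} u\left(t\right)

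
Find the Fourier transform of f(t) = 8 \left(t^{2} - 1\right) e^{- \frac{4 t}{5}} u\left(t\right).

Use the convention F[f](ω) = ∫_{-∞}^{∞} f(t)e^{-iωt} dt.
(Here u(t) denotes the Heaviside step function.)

F(ω) = \frac{40 \left(250 i \omega - \left(5 i \omega + 4\right)^{3} + 200\right)}{\left(5 i \omega + 4\right)^{4}}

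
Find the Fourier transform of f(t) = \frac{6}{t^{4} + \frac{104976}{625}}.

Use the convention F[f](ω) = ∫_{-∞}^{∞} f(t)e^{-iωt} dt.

F(ω) = \frac{125 \pi e^{- \frac{9 \sqrt{2} \left|{\omega}\right|}{5}} \sin{\left(\frac{9 \sqrt{2} \left|{\omega}\right|}{5} + \frac{\pi}{4} \right)}}{972}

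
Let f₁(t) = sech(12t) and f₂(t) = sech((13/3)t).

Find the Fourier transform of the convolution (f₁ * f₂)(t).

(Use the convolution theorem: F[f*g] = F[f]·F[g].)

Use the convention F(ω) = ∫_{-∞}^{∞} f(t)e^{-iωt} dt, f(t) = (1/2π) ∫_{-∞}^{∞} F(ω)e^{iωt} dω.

F[f₁*f₂](ω) = \frac{\pi^{2}}{52 \cosh{\left(\frac{\pi \omega}{24} \right)} \cosh{\left(\frac{3 \pi \omega}{26} \right)}}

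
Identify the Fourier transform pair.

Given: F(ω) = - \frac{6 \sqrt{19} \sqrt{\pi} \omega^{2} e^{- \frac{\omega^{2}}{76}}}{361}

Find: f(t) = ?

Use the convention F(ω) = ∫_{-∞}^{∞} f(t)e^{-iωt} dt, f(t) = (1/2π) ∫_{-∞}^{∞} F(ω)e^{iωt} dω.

f(t) = 6 \left(76 t^{2} - 2\right) e^{- 19 t^{2}}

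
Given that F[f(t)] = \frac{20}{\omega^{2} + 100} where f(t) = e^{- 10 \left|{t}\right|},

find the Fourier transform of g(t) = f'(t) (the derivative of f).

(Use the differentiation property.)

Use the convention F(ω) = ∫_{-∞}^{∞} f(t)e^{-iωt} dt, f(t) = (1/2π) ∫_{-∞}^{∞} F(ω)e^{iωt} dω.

F[g](ω) = \frac{20 i \omega}{\omega^{2} + 100}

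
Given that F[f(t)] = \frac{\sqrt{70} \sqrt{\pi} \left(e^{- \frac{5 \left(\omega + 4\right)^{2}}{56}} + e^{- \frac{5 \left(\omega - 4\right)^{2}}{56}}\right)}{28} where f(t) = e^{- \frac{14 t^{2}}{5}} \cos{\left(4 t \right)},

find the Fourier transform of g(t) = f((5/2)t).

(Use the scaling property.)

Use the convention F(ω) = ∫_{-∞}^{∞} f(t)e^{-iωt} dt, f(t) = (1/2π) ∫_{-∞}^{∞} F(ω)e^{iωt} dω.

F[g](ω) = \frac{\sqrt{70} \sqrt{\pi} \left(e^{\frac{4 \omega}{7}} + 1\right) e^{- \frac{\omega^{2}}{70} - \frac{2 \omega}{7} - \frac{10}{7}}}{70}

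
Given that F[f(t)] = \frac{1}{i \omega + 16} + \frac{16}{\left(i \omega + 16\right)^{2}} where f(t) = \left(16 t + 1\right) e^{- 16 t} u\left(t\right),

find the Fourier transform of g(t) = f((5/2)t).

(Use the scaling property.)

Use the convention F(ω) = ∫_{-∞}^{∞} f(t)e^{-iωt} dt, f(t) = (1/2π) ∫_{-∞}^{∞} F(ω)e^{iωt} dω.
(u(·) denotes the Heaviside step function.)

F[g](ω) = \frac{- i \omega - 80}{\omega^{2} - 80 i \omega - 1600}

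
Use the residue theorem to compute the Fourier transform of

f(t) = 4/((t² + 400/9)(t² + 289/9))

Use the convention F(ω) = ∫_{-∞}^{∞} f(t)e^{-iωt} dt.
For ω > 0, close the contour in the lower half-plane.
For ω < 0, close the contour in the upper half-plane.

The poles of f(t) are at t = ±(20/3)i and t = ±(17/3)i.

Let g(z) = f(z)e^{-iωz}; for large |z| the factor e^{-iωz} decays in the lower half-plane when ω > 0 and in the upper half-plane when ω < 0.

Case ω > 0 (lower half-plane, clockwise contour ⇒ F(ω) = -2πi·ΣRes):
  Res_{z = - \frac{20 i}{3}} g(z) = - \frac{9 i e^{- \frac{20 \omega}{3}}}{370}
  Res_{z = - \frac{17 i}{3}} g(z) = \frac{18 i e^{- \frac{17 \omega}{3}}}{629}
  F(ω) = -2πi·ΣRes = \frac{9 \pi \left(20 e^{\omega} - 17\right) e^{- \frac{20 \omega}{3}}}{3145}

Case ω < 0 (upper half-plane, counterclockwise contour ⇒ F(ω) = +2πi·ΣRes):
  Res_{z = \frac{20 i}{3}} g(z) = \frac{9 i e^{\frac{20 \omega}{3}}}{370}
  Res_{z = \frac{17 i}{3}} g(z) = - \frac{18 i e^{\frac{17 \omega}{3}}}{629}
  F(ω) = 2πi·ΣRes = \frac{9 \pi \left(20 - 17 e^{\omega}\right) e^{\frac{17 \omega}{3}}}{3145}

Both cases combine into a single formula in |ω|:

F(ω) = \frac{9 \pi \left(20 e^{\left|{\omega}\right|} - 17\right) e^{- \frac{20 \left|{\omega}\right|}{3}}}{3145}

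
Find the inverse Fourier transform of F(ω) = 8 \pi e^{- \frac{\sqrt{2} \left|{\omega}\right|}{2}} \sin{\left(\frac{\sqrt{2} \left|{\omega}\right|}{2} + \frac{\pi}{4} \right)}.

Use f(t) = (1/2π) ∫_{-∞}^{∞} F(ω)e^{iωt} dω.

f(t) = \frac{8}{t^{4} + 1}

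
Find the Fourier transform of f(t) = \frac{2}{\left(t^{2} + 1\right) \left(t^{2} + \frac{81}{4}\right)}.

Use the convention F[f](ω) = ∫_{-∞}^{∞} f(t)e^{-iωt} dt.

F(ω) = \frac{8 \pi e^{- \left|{\omega}\right|}}{77} - \frac{16 \pi e^{- \frac{9 \left|{\omega}\right|}{2}}}{693}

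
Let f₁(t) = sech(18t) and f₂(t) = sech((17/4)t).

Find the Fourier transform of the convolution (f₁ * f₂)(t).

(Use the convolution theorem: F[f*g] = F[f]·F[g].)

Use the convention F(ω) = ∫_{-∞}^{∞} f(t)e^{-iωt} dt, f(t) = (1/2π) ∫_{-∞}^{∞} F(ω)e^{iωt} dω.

F[f₁*f₂](ω) = \frac{2 \pi^{2}}{153 \cosh{\left(\frac{\pi \omega}{36} \right)} \cosh{\left(\frac{2 \pi \omega}{17} \right)}}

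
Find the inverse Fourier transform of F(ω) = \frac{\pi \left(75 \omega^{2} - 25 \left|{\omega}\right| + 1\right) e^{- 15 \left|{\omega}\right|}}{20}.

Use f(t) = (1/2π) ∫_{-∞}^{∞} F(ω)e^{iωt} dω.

f(t) = \frac{2 t^{4}}{\left(t^{2} + 225\right)^{3}}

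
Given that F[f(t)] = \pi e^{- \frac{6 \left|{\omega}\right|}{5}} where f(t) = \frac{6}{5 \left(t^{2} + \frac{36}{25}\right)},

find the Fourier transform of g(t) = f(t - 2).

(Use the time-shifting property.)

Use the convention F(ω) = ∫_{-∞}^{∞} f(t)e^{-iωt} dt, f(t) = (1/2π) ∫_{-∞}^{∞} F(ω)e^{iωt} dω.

F[g](ω) = \pi e^{- 2 i \omega - \frac{6 \left|{\omega}\right|}{5}}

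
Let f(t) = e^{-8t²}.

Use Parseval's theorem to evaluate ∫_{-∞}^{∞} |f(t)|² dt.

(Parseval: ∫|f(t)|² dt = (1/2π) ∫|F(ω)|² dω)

∫|f(t)|² dt = \frac{\sqrt{\pi}}{4}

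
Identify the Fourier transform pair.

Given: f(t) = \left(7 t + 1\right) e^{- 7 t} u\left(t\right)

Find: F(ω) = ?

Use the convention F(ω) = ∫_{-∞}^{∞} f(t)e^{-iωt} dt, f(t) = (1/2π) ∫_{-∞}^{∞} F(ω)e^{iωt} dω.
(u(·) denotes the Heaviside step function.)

F(ω) = \frac{- i \omega - 14}{\omega^{2} - 14 i \omega - 49}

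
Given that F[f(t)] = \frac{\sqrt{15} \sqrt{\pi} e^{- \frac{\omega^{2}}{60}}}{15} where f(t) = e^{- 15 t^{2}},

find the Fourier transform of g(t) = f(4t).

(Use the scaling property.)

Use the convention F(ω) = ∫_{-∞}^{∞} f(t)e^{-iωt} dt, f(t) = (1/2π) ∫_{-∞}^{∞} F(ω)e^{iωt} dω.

F[g](ω) = \frac{\sqrt{15} \sqrt{\pi} e^{- \frac{\omega^{2}}{960}}}{60}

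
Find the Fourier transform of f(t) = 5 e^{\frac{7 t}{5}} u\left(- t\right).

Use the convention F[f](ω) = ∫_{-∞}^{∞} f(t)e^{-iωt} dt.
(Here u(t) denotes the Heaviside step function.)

F(ω) = - \frac{25}{5 i \omega - 7}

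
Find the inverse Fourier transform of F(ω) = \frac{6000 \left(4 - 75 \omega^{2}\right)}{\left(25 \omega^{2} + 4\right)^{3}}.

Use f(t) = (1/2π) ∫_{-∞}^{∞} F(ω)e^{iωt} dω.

f(t) = 6 t^{2} e^{- \frac{2 \left|{t}\right|}{5}}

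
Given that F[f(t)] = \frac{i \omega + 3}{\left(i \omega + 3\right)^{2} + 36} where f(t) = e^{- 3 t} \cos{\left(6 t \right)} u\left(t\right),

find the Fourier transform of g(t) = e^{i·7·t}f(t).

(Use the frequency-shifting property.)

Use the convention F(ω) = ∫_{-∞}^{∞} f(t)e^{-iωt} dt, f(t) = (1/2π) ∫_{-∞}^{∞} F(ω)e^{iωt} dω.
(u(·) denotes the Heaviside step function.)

F[g](ω) = \frac{i \left(\omega - 7\right) + 3}{\left(i \left(\omega - 7\right) + 3\right)^{2} + 36}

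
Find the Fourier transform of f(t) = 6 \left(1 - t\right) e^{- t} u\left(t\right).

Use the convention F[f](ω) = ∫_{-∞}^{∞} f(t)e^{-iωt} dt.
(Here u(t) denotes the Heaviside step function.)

F(ω) = \frac{6 i \omega}{- \omega^{2} + 2 i \omega + 1}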